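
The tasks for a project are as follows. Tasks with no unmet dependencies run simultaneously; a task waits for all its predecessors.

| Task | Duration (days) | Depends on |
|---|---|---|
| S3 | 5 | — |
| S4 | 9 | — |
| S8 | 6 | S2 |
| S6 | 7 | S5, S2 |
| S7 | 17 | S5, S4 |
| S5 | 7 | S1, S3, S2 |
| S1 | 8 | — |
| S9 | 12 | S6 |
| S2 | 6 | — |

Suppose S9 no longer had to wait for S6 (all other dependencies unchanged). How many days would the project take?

Before: longest chain S1→S5→S6→S9 = 8+7+7+12 = 34, finish 34.
Without S6→S9, S9's earliest start moves from 22 to 0.
New critical path: S1→S5→S7 = 8+7+17 = 32 ⇒ 32 days.

32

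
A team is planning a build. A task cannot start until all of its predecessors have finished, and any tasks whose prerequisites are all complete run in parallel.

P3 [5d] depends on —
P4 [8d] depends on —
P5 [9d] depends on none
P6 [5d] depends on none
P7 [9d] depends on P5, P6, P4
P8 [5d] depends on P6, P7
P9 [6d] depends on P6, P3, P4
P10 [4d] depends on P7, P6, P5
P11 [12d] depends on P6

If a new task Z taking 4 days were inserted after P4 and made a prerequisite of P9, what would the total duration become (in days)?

Originally the schedule takes 23 days.
With Z inserted, P9 now waits for max(P6, P3, P4, Z).
New critical path: P5→P7→P8 = 9+9+5 = 23 ⇒ 23 days.

23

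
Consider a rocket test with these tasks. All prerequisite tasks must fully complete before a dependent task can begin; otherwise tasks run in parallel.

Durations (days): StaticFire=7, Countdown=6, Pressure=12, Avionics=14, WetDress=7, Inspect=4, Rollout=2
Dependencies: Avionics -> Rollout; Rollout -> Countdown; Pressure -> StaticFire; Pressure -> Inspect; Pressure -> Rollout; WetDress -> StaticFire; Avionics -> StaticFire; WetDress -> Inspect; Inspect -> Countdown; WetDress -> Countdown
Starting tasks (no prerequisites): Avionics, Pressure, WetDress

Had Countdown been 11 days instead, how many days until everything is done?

27

The binding path is Avionics→Rollout→Countdown = 14+2+6 = 22; finish at 22 days.
Countdown lies on that path, so at 11 days the path becomes 27 days.
The critical path is still Avionics→Rollout→Countdown; finish is now 27 days.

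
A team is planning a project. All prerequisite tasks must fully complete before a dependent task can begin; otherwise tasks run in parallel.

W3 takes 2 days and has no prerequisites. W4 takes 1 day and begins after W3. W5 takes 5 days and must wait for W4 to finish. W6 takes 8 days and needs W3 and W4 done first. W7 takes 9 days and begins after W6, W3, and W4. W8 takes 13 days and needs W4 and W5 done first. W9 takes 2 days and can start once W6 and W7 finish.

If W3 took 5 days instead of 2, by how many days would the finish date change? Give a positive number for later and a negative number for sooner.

Actual critical path: W3→W4→W6→W7→W9 = 2+1+8+9+2 = 22 ⇒ 22 days.
W3 is on the critical path; changing it to 5 makes that path 25 days.
The critical path is still W3→W4→W6→W7→W9; finish is now 25 days.
Change in finish: 25 − 22 = +3 days.

3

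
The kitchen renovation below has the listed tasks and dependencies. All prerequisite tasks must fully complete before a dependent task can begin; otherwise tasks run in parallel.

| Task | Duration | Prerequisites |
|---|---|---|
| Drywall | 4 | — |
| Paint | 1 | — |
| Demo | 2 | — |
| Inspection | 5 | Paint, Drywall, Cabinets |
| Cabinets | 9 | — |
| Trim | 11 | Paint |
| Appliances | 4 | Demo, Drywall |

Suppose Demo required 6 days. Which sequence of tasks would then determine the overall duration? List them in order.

Actual critical path: Cabinets→Inspection = 9+5 = 14 ⇒ 14 days.
The longest path through Demo is only 6 days, so Demo has float 8.
That remains the longest chain; total 14 days.

Cabinets, Inspection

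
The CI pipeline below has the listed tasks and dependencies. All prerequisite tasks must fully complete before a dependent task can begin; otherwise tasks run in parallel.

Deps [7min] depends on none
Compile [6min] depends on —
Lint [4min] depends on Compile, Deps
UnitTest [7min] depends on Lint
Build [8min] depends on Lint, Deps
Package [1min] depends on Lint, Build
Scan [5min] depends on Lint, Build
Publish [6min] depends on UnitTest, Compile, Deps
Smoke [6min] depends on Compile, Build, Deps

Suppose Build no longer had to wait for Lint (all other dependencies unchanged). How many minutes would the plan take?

Before: longest chain Deps→Lint→Build→Smoke = 7+4+8+6 = 25, finish 25.
Without Lint→Build, Build's earliest start moves from 11 to 7.
After: Deps→Lint→UnitTest→Publish = 7+4+7+6 = 24 → 24 minutes.

24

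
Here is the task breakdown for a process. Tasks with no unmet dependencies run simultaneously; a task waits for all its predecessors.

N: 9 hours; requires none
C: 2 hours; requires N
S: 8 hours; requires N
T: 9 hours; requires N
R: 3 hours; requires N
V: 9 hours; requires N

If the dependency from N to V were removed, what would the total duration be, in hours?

18

Original critical path: N→T = 9+9 = 18 ⇒ 18 hours.
Without N→V, V's earliest start moves from 9 to 0.
After: N→T = 9+9 = 18 → 18 hours.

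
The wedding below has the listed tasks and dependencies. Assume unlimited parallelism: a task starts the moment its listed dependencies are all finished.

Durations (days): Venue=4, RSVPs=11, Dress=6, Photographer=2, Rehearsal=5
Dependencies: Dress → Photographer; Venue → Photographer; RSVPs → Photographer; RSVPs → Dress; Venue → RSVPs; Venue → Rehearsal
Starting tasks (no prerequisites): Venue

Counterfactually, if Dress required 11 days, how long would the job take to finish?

Actual critical path: Venue→RSVPs→Dress→Photographer = 4+11+6+2 = 23 ⇒ 23 days.
Dress lies on that path, so at 11 days the path becomes 28 days.
The critical path is still Venue→RSVPs→Dress→Photographer; finish is now 28 days.

28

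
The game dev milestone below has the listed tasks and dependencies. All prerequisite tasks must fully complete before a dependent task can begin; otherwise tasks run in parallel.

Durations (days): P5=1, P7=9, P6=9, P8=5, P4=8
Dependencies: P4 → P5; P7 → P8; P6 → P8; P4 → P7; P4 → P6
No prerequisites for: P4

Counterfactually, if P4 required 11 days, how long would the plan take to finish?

Actual critical path: P4→P6→P8 = 8+9+5 = 22 ⇒ 22 days.
Since P4 is critical, the +3 change carries straight to that chain (now 25 days).
That remains the longest chain; total 25 days.

25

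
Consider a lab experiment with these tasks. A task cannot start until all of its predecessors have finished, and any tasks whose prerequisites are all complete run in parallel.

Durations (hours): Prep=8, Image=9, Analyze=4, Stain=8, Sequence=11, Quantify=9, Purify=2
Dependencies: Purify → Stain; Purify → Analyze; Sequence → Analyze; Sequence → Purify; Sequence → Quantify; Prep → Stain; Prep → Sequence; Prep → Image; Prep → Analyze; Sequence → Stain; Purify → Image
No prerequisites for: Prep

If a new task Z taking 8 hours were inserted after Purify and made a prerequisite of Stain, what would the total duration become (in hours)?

37

Originally the project takes 30 hours.
With Z inserted, Stain now waits for max(Prep, Purify, Sequence, Z).
New critical path: Prep→Sequence→Purify→Z→Stain = 8+11+2+8+8 = 37 ⇒ 37 hours.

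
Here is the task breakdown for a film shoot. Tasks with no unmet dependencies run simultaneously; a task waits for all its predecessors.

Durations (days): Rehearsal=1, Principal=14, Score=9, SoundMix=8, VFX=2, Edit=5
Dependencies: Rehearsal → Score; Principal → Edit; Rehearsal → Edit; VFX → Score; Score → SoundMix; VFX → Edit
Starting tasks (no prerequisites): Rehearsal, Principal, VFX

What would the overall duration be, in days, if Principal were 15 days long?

20

Actual critical path: Principal→Edit = 14+5 = 19 ⇒ 19 days.
Since Principal is critical, the +1 change carries straight to that chain (now 20 days).
No other chain overtakes it, so the finish is 20 days.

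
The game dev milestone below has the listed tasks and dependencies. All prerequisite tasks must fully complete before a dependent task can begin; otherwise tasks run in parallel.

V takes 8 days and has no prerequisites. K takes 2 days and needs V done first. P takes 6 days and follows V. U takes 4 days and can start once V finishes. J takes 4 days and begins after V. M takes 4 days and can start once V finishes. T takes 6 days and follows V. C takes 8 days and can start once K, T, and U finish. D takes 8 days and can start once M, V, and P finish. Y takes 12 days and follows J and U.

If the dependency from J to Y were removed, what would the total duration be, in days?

Before: longest chain V→U→Y = 8+4+12 = 24, finish 24.
Dropping J→Y doesn't change Y's earliest start (12); another predecessor still binds.
After: V→U→Y = 8+4+12 = 24 → 24 days.

24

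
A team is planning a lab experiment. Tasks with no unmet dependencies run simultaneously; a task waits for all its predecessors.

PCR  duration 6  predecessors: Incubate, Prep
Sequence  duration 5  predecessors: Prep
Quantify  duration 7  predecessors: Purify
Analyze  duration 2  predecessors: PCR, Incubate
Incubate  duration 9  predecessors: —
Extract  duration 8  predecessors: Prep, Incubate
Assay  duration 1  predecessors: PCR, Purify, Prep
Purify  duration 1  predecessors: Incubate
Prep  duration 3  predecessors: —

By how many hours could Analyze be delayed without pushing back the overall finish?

The longest chain is Incubate→Extract = 9+8 = 17; overall finish 17 hours.
The longest chain containing Analyze totals 17 hours.
Float = 17 − 17 = 0.

0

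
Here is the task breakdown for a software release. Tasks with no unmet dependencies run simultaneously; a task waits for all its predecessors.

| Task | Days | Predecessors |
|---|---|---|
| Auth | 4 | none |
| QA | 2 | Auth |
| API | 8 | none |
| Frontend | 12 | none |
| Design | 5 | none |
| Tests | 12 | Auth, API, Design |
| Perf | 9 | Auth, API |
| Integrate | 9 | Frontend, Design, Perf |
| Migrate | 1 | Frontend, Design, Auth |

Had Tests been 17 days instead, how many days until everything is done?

Critical path before the change: API→Perf→Integrate = 8+9+9 = 26 giving 26 days.
The longest path through Tests is only 20 days, so Tests has float 6.
No other chain overtakes it, so the finish is 26 days.

26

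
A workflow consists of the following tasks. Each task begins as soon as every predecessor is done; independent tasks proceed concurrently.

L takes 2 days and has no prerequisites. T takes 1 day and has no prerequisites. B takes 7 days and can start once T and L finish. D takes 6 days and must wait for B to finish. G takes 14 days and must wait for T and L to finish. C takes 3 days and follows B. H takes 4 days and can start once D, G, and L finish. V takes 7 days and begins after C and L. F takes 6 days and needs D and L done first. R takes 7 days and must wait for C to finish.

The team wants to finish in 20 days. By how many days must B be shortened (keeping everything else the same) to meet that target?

Current finish: 21 days; target: 20.
B is on every critical path, so each day cut from B cuts the finish by one (this holds down to a finish of 20).
Need 21 − 20 = 1 day off B → B becomes 6 days, finish becomes 20.

1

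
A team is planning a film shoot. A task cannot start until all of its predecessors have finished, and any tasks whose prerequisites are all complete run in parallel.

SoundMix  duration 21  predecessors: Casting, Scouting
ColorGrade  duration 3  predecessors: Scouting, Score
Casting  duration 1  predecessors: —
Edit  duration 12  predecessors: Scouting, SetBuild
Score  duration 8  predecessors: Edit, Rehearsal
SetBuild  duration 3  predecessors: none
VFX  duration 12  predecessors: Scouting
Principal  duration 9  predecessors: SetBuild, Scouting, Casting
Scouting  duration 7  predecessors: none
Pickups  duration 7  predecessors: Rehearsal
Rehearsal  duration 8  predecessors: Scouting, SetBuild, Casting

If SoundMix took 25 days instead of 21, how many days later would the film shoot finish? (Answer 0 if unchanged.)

As given, the longest chain is Scouting→Edit→Score→ColorGrade = 7+12+8+3 = 30, so the finish is 30 days.
The longest path through SoundMix is only 28 days, so SoundMix has float 2.
New critical path: Scouting→SoundMix = 7+25 = 32 ⇒ 32 days.
Change in finish: 32 − 30 = +2 days.

2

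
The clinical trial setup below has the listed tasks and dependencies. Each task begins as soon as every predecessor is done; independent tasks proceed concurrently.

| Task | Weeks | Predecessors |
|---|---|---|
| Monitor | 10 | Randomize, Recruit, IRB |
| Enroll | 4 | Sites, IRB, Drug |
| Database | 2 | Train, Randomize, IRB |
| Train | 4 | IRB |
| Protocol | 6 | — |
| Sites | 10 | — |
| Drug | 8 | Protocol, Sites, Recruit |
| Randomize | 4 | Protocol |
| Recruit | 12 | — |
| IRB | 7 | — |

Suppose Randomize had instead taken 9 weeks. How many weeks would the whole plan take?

25

The binding path is Recruit→Drug→Enroll = 12+8+4 = 24; finish at 24 weeks.
Randomize is off the critical path — its longest chain is 20 weeks, giving 4 of slack.
New critical path: Protocol→Randomize→Monitor = 6+9+10 = 25 ⇒ 25 weeks.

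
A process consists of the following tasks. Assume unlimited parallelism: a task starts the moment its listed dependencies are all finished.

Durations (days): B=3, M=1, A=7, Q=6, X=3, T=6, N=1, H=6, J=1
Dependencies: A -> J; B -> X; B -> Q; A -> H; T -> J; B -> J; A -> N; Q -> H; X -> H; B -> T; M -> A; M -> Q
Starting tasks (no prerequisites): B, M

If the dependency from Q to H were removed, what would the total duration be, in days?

14

Before: longest chain B→Q→H = 3+6+6 = 15, finish 15.
Without Q→H, H's earliest start moves from 9 to 8.
New critical path: M→A→H = 1+7+6 = 14 ⇒ 14 days.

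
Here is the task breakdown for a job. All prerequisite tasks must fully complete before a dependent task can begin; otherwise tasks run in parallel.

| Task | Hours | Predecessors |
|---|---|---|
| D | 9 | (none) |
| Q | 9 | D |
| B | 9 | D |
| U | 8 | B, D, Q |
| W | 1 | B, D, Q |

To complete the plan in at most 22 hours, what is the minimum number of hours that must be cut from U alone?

Current finish: 26 hours; target: 22.
U is on every critical path, so each hour cut from U cuts the finish by one (this holds down to a finish of 19).
Need 26 − 22 = 4 hours off U → U becomes 4 hours, finish becomes 22.

4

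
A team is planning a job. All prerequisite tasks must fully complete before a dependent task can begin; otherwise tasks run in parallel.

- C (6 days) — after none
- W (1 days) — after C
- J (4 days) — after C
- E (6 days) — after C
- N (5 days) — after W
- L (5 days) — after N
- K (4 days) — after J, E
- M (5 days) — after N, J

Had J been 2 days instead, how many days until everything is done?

Baseline: C→W→N→L = 6+1+5+5 = 17 → 17 days.
J is off the critical path — its longest chain is 15 days, giving 2 of slack.
That remains the longest chain; total 17 days.

17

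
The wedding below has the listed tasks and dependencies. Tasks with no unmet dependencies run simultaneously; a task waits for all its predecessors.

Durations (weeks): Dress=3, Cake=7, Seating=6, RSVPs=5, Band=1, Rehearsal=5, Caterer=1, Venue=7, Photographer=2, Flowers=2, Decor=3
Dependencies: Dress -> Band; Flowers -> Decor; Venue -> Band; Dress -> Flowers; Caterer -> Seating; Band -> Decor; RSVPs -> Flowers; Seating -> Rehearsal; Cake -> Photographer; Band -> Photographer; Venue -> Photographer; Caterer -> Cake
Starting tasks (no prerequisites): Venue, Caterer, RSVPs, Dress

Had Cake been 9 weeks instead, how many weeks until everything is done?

12

The binding path is Caterer→Seating→Rehearsal = 1+6+5 = 12; finish at 12 weeks.
Cake has 2 weeks of float (longest path through it is 10).
Now Caterer→Cake→Photographer = 1+9+2 = 12 is longest, so the finish becomes 12 weeks.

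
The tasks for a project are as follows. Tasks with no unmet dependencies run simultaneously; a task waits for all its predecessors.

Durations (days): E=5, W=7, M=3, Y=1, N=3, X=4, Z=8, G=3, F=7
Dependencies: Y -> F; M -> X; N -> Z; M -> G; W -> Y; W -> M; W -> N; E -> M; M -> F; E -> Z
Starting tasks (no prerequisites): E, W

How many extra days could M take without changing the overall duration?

1

W→N→Z = 7+3+8 = 18 sets the makespan at 18 days.
The longest chain containing M totals 17 days.
So M can slip 11 − 10 = 1 day.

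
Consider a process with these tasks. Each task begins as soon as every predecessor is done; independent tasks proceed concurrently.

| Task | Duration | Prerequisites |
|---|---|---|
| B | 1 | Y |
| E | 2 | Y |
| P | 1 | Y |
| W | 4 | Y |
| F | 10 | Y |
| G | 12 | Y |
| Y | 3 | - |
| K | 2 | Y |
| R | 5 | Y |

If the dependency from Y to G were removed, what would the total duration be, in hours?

Before: longest chain Y→G = 3+12 = 15, finish 15.
Without Y→G, G's earliest start moves from 3 to 0.
New critical path: Y→F = 3+10 = 13 ⇒ 13 hours.

13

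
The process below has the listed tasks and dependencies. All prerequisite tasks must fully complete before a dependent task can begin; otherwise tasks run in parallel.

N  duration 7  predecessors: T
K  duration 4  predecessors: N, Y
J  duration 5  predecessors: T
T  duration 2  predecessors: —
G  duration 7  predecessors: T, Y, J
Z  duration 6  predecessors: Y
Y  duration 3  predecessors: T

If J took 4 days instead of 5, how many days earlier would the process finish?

1

The binding path is T→J→G = 2+5+7 = 14; finish at 14 days.
J is on the critical path; changing it to 4 makes that path 13 days.
The critical path is still T→J→G; finish is now 13 days.
Change in finish: 13 − 14 = -1 days.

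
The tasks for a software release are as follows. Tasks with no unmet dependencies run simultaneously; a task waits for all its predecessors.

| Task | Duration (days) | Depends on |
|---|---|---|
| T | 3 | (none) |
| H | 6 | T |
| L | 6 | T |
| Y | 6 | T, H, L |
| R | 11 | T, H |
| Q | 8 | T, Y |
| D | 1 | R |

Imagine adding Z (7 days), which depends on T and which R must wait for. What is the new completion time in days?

Originally the plan takes 23 days.
With Z inserted, R now waits for max(T, H, Z).
New critical path: T→H→Y→Q = 3+6+6+8 = 23 ⇒ 23 days.

23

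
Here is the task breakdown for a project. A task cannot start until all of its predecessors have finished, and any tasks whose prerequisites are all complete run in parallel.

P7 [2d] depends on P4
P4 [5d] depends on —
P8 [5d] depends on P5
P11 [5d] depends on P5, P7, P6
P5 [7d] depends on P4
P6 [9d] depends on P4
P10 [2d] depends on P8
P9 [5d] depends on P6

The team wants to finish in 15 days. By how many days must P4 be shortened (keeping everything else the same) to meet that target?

4

Current finish: 19 days; target: 15.
P4 is on every critical path, so each day cut from P4 cuts the finish by one (this holds down to a finish of 15).
Need 19 − 15 = 4 days off P4 → P4 becomes 1 day, finish becomes 15.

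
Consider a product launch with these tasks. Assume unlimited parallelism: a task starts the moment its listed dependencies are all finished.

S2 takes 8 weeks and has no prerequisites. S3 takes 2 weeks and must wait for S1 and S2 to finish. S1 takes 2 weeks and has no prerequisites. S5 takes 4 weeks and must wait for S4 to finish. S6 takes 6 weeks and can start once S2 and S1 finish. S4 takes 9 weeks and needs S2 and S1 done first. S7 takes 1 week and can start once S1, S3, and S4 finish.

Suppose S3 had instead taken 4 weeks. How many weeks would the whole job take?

Critical path before the change: S2→S4→S5 = 8+9+4 = 21 giving 21 weeks.
S3 has 10 weeks of float (longest path through it is 11).
That remains the longest chain; total 21 weeks.

21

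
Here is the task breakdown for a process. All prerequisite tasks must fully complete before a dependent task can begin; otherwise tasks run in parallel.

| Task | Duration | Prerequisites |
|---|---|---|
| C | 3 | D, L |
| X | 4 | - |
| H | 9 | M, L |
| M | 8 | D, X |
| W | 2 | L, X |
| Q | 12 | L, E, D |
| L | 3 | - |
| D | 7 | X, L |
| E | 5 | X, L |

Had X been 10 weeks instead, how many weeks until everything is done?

As given, the longest chain is X→D→M→H = 4+7+8+9 = 28, so the finish is 28 weeks.
X lies on that path, so at 10 weeks the path becomes 34 weeks.
That remains the longest chain; total 34 weeks.

34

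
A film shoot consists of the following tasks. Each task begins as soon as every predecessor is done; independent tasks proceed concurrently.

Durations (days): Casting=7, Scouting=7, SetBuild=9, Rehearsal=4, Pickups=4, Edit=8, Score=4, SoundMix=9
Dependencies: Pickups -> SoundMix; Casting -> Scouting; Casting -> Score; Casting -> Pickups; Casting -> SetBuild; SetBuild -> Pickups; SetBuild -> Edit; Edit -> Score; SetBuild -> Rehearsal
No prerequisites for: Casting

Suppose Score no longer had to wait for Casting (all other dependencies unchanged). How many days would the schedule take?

29

Before: longest chain Casting→SetBuild→Pickups→SoundMix = 7+9+4+9 = 29, finish 29.
Dropping Casting→Score doesn't change Score's earliest start (24); another predecessor still binds.
The longest chain is now Casting→SetBuild→Pickups→SoundMix = 7+9+4+9 = 29, so the schedule takes 29 days.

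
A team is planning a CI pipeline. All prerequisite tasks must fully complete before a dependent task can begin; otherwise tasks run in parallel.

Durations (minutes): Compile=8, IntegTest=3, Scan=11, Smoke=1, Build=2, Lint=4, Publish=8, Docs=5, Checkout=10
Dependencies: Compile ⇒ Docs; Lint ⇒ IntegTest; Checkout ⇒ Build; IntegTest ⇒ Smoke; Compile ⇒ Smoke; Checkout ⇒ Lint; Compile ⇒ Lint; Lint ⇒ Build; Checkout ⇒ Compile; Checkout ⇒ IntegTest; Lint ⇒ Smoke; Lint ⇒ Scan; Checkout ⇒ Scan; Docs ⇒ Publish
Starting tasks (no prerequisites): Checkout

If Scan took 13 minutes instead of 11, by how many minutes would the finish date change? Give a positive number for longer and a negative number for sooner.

2

Baseline: Checkout→Compile→Lint→Scan = 10+8+4+11 = 33 → 33 minutes.
Scan is on the critical path; changing it to 13 makes that path 35 minutes.
The critical path is still Checkout→Compile→Lint→Scan; finish is now 35 minutes.
Change in finish: 35 − 33 = +2 minutes.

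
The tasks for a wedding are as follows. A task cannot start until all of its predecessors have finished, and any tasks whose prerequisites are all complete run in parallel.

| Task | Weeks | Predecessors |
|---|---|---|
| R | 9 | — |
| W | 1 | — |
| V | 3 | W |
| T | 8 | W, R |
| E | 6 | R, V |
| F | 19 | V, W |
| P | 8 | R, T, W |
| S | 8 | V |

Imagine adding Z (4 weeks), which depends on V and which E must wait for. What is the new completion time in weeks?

25

Originally the plan takes 25 weeks.
With Z inserted, E now waits for max(R, V, Z).
New critical path: R→T→P = 9+8+8 = 25 ⇒ 25 weeks.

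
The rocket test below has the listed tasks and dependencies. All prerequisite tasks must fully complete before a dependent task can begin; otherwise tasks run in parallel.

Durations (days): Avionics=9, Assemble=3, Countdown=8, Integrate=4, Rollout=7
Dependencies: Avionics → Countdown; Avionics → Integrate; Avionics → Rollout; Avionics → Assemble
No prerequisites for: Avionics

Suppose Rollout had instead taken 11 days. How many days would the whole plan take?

20

As given, the longest chain is Avionics→Countdown = 9+8 = 17, so the finish is 17 days.
Rollout is off the critical path — its longest chain is 16 days, giving 1 of slack.
The binding chain switches to Avionics→Rollout = 9+11 = 20; finish 20 days.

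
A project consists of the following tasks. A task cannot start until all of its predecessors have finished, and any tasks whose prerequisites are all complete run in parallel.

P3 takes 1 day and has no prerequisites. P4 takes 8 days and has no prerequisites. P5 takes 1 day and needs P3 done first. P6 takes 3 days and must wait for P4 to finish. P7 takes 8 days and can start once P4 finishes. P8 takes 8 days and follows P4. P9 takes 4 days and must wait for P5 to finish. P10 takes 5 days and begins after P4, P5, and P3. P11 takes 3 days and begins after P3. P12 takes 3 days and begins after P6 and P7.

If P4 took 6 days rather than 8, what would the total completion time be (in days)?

Baseline: P4→P7→P12 = 8+8+3 = 19 → 19 days.
P4 lies on that path, so at 6 days the path becomes 17 days.
No other chain overtakes it, so the finish is 17 days.

17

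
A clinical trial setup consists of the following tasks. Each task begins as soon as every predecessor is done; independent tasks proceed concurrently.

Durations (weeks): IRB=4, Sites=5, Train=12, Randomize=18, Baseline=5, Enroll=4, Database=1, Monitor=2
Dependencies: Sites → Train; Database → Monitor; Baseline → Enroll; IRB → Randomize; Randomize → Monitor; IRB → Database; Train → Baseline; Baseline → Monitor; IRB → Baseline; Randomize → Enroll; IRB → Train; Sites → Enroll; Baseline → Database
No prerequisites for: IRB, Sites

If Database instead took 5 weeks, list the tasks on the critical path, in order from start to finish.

Sites, Train, Baseline, Database, Monitor

Actual critical path: IRB→Randomize→Enroll = 4+18+4 = 26 ⇒ 26 weeks.
The longest path through Database is only 25 weeks, so Database has float 1.
Now Sites→Train→Baseline→Database→Monitor = 5+12+5+5+2 = 29 is longest, so the finish becomes 29 weeks.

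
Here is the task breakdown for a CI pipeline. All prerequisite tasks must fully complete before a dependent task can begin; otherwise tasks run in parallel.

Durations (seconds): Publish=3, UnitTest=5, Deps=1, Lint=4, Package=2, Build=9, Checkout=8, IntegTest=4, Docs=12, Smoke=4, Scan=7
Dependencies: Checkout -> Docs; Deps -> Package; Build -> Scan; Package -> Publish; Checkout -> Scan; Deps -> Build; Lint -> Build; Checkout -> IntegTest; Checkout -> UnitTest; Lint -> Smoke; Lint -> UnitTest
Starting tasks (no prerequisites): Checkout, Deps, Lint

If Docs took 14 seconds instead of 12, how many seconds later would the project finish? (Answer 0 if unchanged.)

Critical path before the change: Checkout→Docs = 8+12 = 20 giving 20 seconds.
Docs is on the critical path; changing it to 14 makes that path 22 seconds.
The critical path is still Checkout→Docs; finish is now 22 seconds.
Change in finish: 22 − 20 = +2 seconds.

2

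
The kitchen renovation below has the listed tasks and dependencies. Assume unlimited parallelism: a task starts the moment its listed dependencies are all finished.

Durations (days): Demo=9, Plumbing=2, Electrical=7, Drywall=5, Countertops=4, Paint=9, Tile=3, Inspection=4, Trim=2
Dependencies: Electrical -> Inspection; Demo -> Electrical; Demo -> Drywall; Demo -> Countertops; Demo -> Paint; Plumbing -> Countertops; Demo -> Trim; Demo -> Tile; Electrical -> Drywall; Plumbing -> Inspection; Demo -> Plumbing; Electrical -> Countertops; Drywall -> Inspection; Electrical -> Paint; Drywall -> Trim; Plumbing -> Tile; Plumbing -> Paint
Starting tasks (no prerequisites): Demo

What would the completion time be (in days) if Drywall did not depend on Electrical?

Before: longest chain Demo→Electrical→Drywall→Inspection = 9+7+5+4 = 25, finish 25.
Without Electrical→Drywall, Drywall's earliest start moves from 16 to 9.
New critical path: Demo→Electrical→Paint = 9+7+9 = 25 ⇒ 25 days.

25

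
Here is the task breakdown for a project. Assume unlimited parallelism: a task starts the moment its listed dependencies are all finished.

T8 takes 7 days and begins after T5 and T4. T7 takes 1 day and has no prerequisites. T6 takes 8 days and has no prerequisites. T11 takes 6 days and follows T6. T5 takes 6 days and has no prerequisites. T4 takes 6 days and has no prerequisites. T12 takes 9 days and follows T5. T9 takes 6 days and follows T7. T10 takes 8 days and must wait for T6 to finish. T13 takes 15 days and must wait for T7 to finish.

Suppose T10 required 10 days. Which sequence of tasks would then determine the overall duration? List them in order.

T6, T10

The binding path is T6→T10 = 8+8 = 16; finish at 16 days.
Since T10 is critical, the +2 change carries straight to that chain (now 18 days).
The critical path is still T6→T10; finish is now 18 days.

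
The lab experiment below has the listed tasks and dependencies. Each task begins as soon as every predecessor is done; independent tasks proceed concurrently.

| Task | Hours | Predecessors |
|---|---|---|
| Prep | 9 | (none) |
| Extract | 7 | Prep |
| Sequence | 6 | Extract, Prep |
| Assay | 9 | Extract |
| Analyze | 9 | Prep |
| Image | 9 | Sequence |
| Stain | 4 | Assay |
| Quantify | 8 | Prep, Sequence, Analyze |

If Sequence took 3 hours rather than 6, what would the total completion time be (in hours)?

29

As given, the longest chain is Prep→Extract→Sequence→Image = 9+7+6+9 = 31, so the finish is 31 hours.
Sequence lies on that path, so at 3 hours the path becomes 28 hours.
The binding chain switches to Prep→Extract→Assay→Stain = 9+7+9+4 = 29; finish 29 hours.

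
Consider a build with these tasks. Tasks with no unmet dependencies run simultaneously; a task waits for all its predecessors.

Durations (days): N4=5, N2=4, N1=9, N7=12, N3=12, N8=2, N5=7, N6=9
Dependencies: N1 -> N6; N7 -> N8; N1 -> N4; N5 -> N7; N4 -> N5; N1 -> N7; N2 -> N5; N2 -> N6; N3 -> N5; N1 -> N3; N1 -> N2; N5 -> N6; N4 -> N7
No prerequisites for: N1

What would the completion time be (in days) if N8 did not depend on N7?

40

Original critical path: N1→N3→N5→N7→N8 = 9+12+7+12+2 = 42 ⇒ 42 days.
Without N7→N8, N8's earliest start moves from 40 to 0.
The longest chain is now N1→N3→N5→N7 = 9+12+7+12 = 40, so the schedule takes 40 days.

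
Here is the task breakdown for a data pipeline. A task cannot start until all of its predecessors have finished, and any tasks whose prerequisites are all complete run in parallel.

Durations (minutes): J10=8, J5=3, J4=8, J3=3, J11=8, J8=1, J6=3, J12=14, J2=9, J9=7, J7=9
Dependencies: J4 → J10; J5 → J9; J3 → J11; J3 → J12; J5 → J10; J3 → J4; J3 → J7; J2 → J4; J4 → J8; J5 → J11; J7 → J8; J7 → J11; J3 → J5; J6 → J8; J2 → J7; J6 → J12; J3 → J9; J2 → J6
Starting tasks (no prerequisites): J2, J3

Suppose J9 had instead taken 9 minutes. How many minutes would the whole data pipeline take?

26

Actual critical path: J2→J6→J12 = 9+3+14 = 26 ⇒ 26 minutes.
The longest path through J9 is only 13 minutes, so J9 has float 13.
No other chain overtakes it, so the finish is 26 minutes.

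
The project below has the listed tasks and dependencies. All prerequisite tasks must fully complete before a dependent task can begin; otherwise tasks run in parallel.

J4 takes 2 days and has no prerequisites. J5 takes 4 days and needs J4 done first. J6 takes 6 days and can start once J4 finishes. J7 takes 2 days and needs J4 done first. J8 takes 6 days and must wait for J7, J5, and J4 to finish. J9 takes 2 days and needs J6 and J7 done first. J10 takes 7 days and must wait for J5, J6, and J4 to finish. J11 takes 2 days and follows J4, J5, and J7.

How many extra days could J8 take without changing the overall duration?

The longest chain is J4→J6→J10 = 2+6+7 = 15; overall finish 15 days.
The longest chain containing J8 totals 12 days.
Float = 15 − 12 = 3.

3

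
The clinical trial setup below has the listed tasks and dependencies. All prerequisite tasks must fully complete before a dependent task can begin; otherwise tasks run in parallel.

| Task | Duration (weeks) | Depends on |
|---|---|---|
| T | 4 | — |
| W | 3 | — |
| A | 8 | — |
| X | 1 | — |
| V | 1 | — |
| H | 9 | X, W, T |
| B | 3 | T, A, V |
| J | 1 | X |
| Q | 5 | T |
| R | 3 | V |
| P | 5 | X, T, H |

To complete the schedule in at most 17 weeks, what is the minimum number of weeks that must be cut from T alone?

1

Current finish: 18 weeks; target: 17.
T is on every critical path, so each week cut from T cuts the finish by one (this holds down to a finish of 17).
Need 18 − 17 = 1 week off T → T becomes 3 weeks, finish becomes 17.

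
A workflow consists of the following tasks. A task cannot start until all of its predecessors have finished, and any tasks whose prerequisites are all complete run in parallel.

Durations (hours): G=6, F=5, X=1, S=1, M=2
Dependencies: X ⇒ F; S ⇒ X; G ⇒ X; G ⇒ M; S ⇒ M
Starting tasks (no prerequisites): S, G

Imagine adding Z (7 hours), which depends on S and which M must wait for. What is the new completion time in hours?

12

Originally the workflow takes 12 hours.
With Z inserted, M now waits for max(S, G, Z).
New critical path: G→X→F = 6+1+5 = 12 ⇒ 12 hours.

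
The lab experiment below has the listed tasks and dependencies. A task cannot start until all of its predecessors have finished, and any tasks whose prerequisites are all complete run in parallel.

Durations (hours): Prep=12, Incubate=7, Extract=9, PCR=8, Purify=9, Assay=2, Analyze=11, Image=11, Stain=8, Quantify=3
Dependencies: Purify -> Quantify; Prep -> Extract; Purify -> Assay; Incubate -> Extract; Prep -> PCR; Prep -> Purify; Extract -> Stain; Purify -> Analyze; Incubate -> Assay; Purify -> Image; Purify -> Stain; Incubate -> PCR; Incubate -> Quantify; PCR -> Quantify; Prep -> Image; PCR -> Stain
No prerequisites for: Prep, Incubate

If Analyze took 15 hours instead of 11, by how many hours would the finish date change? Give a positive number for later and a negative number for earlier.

As given, the longest chain is Prep→Purify→Analyze = 12+9+11 = 32, so the finish is 32 hours.
Analyze is on the critical path; changing it to 15 makes that path 36 hours.
No other chain overtakes it, so the finish is 36 hours.
Change in finish: 36 − 32 = +4 hours.

4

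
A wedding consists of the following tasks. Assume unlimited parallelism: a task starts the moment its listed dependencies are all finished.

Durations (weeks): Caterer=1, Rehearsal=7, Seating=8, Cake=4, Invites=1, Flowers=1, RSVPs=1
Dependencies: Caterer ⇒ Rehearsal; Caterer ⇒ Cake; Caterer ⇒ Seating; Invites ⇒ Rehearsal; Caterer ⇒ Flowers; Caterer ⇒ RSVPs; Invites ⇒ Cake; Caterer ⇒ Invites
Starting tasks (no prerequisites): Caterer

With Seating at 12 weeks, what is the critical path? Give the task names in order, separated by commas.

Caterer, Seating

Critical path before the change: Caterer→Seating = 1+8 = 9 giving 9 weeks.
Seating is on the critical path; changing it to 12 makes that path 13 weeks.
No other chain overtakes it, so the finish is 13 weeks.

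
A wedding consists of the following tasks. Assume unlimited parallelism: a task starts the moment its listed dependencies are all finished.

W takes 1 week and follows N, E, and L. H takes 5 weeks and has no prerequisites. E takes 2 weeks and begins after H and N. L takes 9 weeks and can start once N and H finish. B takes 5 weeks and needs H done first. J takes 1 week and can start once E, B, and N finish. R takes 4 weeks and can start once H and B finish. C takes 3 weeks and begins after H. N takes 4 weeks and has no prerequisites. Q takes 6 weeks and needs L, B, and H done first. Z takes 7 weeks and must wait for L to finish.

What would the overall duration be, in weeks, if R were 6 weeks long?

As given, the longest chain is H→L→Z = 5+9+7 = 21, so the finish is 21 weeks.
R is off the critical path — its longest chain is 14 weeks, giving 7 of slack.
That remains the longest chain; total 21 weeks.

21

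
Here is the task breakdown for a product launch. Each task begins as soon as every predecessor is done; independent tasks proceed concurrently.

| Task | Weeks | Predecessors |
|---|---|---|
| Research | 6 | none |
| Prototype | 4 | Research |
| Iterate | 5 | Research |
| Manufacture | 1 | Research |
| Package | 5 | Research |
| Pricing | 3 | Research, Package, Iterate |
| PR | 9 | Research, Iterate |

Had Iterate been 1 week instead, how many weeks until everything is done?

16

Actual critical path: Research→Iterate→PR = 6+5+9 = 20 ⇒ 20 weeks.
Since Iterate is critical, the -4 change carries straight to that chain (now 16 weeks).
That remains the longest chain; total 16 weeks.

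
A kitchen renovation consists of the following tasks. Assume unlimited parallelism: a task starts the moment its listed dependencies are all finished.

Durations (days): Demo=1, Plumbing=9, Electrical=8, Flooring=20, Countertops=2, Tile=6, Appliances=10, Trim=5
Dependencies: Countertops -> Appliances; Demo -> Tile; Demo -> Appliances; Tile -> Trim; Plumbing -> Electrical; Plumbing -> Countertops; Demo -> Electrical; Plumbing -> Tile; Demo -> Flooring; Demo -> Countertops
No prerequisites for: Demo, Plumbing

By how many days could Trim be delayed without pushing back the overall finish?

Critical path: Demo→Flooring = 1+20 = 21, so the finish is 21 days.
The longest chain containing Trim totals 20 days.
Float = 21 − 20 = 1.

1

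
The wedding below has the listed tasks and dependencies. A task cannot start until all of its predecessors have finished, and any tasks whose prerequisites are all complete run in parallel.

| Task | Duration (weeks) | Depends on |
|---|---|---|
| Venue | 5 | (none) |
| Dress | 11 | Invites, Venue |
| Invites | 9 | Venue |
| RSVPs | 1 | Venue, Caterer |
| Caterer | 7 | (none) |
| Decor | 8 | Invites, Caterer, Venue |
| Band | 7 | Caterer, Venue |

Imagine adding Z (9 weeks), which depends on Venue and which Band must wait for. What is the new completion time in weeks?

Originally the plan takes 25 weeks.
With Z inserted, Band now waits for max(Caterer, Venue, Z).
New critical path: Venue→Invites→Dress = 5+9+11 = 25 ⇒ 25 weeks.

25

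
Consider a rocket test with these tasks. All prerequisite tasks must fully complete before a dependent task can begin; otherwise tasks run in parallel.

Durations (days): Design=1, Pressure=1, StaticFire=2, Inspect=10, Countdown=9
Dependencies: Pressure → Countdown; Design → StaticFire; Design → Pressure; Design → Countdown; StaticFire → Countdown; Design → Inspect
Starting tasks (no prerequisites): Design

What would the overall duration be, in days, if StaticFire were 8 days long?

Baseline: Design→StaticFire→Countdown = 1+2+9 = 12 → 12 days.
Since StaticFire is critical, the +6 change carries straight to that chain (now 18 days).
That remains the longest chain; total 18 days.

18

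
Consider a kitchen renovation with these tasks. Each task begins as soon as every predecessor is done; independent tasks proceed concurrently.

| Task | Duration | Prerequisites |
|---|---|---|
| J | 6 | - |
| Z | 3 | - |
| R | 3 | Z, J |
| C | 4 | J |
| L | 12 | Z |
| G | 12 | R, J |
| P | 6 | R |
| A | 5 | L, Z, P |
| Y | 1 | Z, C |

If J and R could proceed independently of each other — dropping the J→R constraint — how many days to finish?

20

Original critical path: J→R→G = 6+3+12 = 21 ⇒ 21 days.
Without J→R, R's earliest start moves from 6 to 3.
After: Z→L→A = 3+12+5 = 20 → 20 days.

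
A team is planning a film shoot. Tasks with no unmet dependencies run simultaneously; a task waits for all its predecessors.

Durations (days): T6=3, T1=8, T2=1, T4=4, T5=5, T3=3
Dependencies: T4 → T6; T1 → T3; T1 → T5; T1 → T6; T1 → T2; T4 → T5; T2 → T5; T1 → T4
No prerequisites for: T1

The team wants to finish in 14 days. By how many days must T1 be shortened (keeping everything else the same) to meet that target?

Current finish: 17 days; target: 14.
T1 is on every critical path, so each day cut from T1 cuts the finish by one (this holds down to a finish of 10).
Need 17 − 14 = 3 days off T1 → T1 becomes 5 days, finish becomes 14.

3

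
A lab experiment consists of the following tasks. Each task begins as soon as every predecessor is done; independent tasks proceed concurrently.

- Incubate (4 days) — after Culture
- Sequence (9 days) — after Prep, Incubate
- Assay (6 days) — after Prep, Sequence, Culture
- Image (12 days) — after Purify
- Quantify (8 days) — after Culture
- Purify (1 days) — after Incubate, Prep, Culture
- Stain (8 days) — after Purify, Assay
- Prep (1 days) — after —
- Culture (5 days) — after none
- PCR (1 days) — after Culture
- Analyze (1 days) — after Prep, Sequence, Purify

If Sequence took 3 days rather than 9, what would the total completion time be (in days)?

26

Critical path before the change: Culture→Incubate→Sequence→Assay→Stain = 5+4+9+6+8 = 32 giving 32 days.
Since Sequence is critical, the -6 change carries straight to that chain (now 26 days).
That remains the longest chain; total 26 days.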